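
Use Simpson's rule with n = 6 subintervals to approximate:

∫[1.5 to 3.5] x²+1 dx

f(x) = x²+1
a = 1.5, b = 3.5, n = 6
h = (b - a)/n = 0.333333

Simpson's rule: (h/3)[f(x₀) + 4f(x₁) + 2f(x₂) + ... + f(xₙ)]

x_0 = 1.5000, f(x_0) = 3.250000, coefficient = 1
x_1 = 1.8333, f(x_1) = 4.361111, coefficient = 4
x_2 = 2.1667, f(x_2) = 5.694444, coefficient = 2
x_3 = 2.5000, f(x_3) = 7.250000, coefficient = 4
x_4 = 2.8333, f(x_4) = 9.027778, coefficient = 2
x_5 = 3.1667, f(x_5) = 11.027778, coefficient = 4
x_6 = 3.5000, f(x_6) = 13.250000, coefficient = 1

I ≈ (0.333333/3) × 136.500000 = 15.166667
Exact value: 15.166667
Error: 0.000000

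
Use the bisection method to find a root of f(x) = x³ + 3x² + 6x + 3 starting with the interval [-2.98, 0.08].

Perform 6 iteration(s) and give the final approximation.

f(x) = x³ + 3x² + 6x + 3
Initial interval: [-2.98, 0.08]

Iteration 1:
  c_1 = (-2.980000 + 0.080000)/2 = -1.450000
  f(c_1) = f(-1.450000) = -2.441125
  f(a) × f(c) ≥ 0, new interval: [-1.450000, 0.080000]
Iteration 2:
  c_2 = (-1.450000 + 0.080000)/2 = -0.685000
  f(c_2) = f(-0.685000) = -0.023744
  f(a) × f(c) ≥ 0, new interval: [-0.685000, 0.080000]
Iteration 3:
  c_3 = (-0.685000 + 0.080000)/2 = -0.302500
  f(c_3) = f(-0.302500) = 1.431838
  f(a) × f(c) < 0, new interval: [-0.685000, -0.302500]
Iteration 4:
  c_4 = (-0.685000 + (-0.302500))/2 = -0.493750
  f(c_4) = f(-0.493750) = 0.648496
  f(a) × f(c) < 0, new interval: [-0.685000, -0.493750]
Iteration 5:
  c_5 = (-0.685000 + (-0.493750))/2 = -0.589375
  f(c_5) = f(-0.589375) = 0.301112
  f(a) × f(c) < 0, new interval: [-0.685000, -0.589375]
Iteration 6:
  c_6 = (-0.685000 + (-0.589375))/2 = -0.637188
  f(c_6) = f(-0.637188) = 0.136196
  f(a) × f(c) < 0, new interval: [-0.685000, -0.637188]

After 6 iteration(s), the approximation is c_6 = -0.637188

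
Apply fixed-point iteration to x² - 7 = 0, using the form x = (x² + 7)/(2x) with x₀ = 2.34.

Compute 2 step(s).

Equation: x² - 7 = 0
Fixed-point form: x = (x² + 7)/(2x)
x₀ = 2.34

x_1 = g(2.340000) = 2.665726
x_2 = g(2.665726) = 2.645826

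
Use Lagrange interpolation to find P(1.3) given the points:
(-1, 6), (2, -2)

Lagrange interpolation formula:
P(x) = Σ yᵢ × Lᵢ(x)
where Lᵢ(x) = Π_{j≠i} (x - xⱼ)/(xᵢ - xⱼ)

L_0(1.3) = (1.3 - 2)/(-1 - 2) = 0.233333
L_1(1.3) = (1.3 - (-1))/(2 - (-1)) = 0.766667

P(1.3) = 6×L_0(1.3) + (-2)×L_1(1.3)
P(1.3) = -0.133333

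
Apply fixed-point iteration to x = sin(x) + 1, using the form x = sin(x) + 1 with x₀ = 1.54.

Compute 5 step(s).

Equation: x = sin(x) + 1
Fixed-point form: x = sin(x) + 1
x₀ = 1.54

x_1 = g(1.540000) = 1.999526
x_2 = g(1.999526) = 1.909495
x_3 = g(1.909495) = 1.943188
x_4 = g(1.943188) = 1.931460
x_5 = g(1.931460) = 1.935663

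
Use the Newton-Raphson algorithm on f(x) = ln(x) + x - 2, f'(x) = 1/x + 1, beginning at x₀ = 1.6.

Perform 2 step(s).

f(x) = ln(x) + x - 2
f'(x) = 1/x + 1
x₀ = 1.6

Newton-Raphson formula: x_{n+1} = x_n - f(x_n)/f'(x_n)

Iteration 1:
  f(1.600000) = 0.070004
  f'(1.600000) = 1.625000
  x_1 = 1.600000 - 0.070004/1.625000 = 1.556921
Iteration 2:
  f(1.556921) = -0.000369
  f'(1.556921) = 1.642293
  x_2 = 1.556921 - (-0.000369)/1.642293 = 1.557146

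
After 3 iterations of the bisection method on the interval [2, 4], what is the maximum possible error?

Bisection error bound: |error| ≤ (b-a)/2^n
|error| ≤ (4 - 2)/2^3 = 2/2^3
|error| ≤ 0.2500000000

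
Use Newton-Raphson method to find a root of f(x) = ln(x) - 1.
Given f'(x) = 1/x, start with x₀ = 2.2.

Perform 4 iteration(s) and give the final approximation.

f(x) = ln(x) - 1
f'(x) = 1/x
x₀ = 2.2

Newton-Raphson formula: x_{n+1} = x_n - f(x_n)/f'(x_n)

Iteration 1:
  f(2.200000) = -0.211543
  f'(2.200000) = 0.454545
  x_1 = 2.200000 - (-0.211543)/0.454545 = 2.665394
Iteration 2:
  f(2.665394) = -0.019648
  f'(2.665394) = 0.375179
  x_2 = 2.665394 - (-0.019648)/0.375179 = 2.717764
Iteration 3:
  f(2.717764) = -0.000191
  f'(2.717764) = 0.367950
  x_3 = 2.717764 - (-0.000191)/0.367950 = 2.718282
Iteration 4:
  f(2.718282) = 0.000000
  f'(2.718282) = 0.367879
  x_4 = 2.718282 - 0.000000/0.367879 = 2.718282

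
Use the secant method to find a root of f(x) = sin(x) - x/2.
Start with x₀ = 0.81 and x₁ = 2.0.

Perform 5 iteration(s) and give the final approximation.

f(x) = sin(x) - x/2
x₀ = 0.81, x₁ = 2.0

Secant formula: x_{n+1} = x_n - f(x_n)(x_n - x_{n-1})/(f(x_n) - f(x_{n-1}))

Iteration 1:
  f(0.810000) = 0.319287
  f(2.000000) = -0.090703
  x_2 = 2.000000 - (-0.090703)×(2.000000 - 0.810000)/(-0.090703 - 0.319287)
       = 1.736735
Iteration 2:
  f(2.000000) = -0.090703
  f(1.736735) = 0.117896
  x_3 = 1.736735 - 0.117896×(1.736735 - 2.000000)/(0.117896 - (-0.090703))
       = 1.885528
Iteration 3:
  f(1.736735) = 0.117896
  f(1.885528) = 0.008116
  x_4 = 1.885528 - 0.008116×(1.885528 - 1.736735)/(0.008116 - 0.117896)
       = 1.896527
Iteration 4:
  f(1.885528) = 0.008116
  f(1.896527) = -0.000847
  x_5 = 1.896527 - (-0.000847)×(1.896527 - 1.885528)/(-0.000847 - 0.008116)
       = 1.895488
Iteration 5:
  f(1.896527) = -0.000847
  f(1.895488) = 0.000005
  x_6 = 1.895488 - 0.000005×(1.895488 - 1.896527)/(0.000005 - (-0.000847))
       = 1.895494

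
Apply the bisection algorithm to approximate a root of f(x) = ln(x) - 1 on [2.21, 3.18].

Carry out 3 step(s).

f(x) = ln(x) - 1
Initial interval: [2.21, 3.18]

Iteration 1:
  c_1 = (2.210000 + 3.180000)/2 = 2.695000
  f(c_1) = f(2.695000) = -0.008602
  f(a) × f(c) ≥ 0, new interval: [2.695000, 3.180000]
Iteration 2:
  c_2 = (2.695000 + 3.180000)/2 = 2.937500
  f(c_2) = f(2.937500) = 0.077559
  f(a) × f(c) < 0, new interval: [2.695000, 2.937500]
Iteration 3:
  c_3 = (2.695000 + 2.937500)/2 = 2.816250
  f(c_3) = f(2.816250) = 0.035406
  f(a) × f(c) < 0, new interval: [2.695000, 2.816250]

After 3 iteration(s), the approximation is c_3 = 2.816250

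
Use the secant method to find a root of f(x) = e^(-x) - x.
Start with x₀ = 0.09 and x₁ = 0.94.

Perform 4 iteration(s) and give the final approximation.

f(x) = e^(-x) - x
x₀ = 0.09, x₁ = 0.94

Secant formula: x_{n+1} = x_n - f(x_n)(x_n - x_{n-1})/(f(x_n) - f(x_{n-1}))

Iteration 1:
  f(0.090000) = 0.823931
  f(0.940000) = -0.549372
  x_2 = 0.940000 - (-0.549372)×(0.940000 - 0.090000)/(-0.549372 - 0.823931)
       = 0.599969
Iteration 2:
  f(0.940000) = -0.549372
  f(0.599969) = -0.051140
  x_3 = 0.599969 - (-0.051140)×(0.599969 - 0.940000)/(-0.051140 - (-0.549372))
       = 0.565067
Iteration 3:
  f(0.599969) = -0.051140
  f(0.565067) = 0.003255
  x_4 = 0.565067 - 0.003255×(0.565067 - 0.599969)/(0.003255 - (-0.051140))
       = 0.567156
Iteration 4:
  f(0.565067) = 0.003255
  f(0.567156) = -0.000019
  x_5 = 0.567156 - (-0.000019)×(0.567156 - 0.565067)/(-0.000019 - 0.003255)
       = 0.567143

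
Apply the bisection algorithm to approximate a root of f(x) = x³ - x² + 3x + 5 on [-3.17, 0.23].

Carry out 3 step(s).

f(x) = x³ - x² + 3x + 5
Initial interval: [-3.17, 0.23]

Iteration 1:
  c_1 = (-3.170000 + 0.230000)/2 = -1.470000
  f(c_1) = f(-1.470000) = -4.747423
  f(a) × f(c) ≥ 0, new interval: [-1.470000, 0.230000]
Iteration 2:
  c_2 = (-1.470000 + 0.230000)/2 = -0.620000
  f(c_2) = f(-0.620000) = 2.517272
  f(a) × f(c) < 0, new interval: [-1.470000, -0.620000]
Iteration 3:
  c_3 = (-1.470000 + (-0.620000))/2 = -1.045000
  f(c_3) = f(-1.045000) = -0.368191
  f(a) × f(c) ≥ 0, new interval: [-1.045000, -0.620000]

After 3 iteration(s), the approximation is c_3 = -1.045000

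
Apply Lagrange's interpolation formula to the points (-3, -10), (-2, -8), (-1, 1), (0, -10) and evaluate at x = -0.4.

Lagrange interpolation formula:
P(x) = Σ yᵢ × Lᵢ(x)
where Lᵢ(x) = Π_{j≠i} (x - xⱼ)/(xᵢ - xⱼ)

L_0(-0.4) = (-0.4 - (-2))/(-3 - (-2)) × (-0.4 - (-1))/(-3 - (-1)) × (-0.4 - 0)/(-3 - 0) = 0.064000
L_1(-0.4) = (-0.4 - (-3))/(-2 - (-3)) × (-0.4 - (-1))/(-2 - (-1)) × (-0.4 - 0)/(-2 - 0) = -0.312000
L_2(-0.4) = (-0.4 - (-3))/(-1 - (-3)) × (-0.4 - (-2))/(-1 - (-2)) × (-0.4 - 0)/(-1 - 0) = 0.832000
L_3(-0.4) = (-0.4 - (-3))/(0 - (-3)) × (-0.4 - (-2))/(0 - (-2)) × (-0.4 - (-1))/(0 - (-1)) = 0.416000

P(-0.4) = (-10)×L_0(-0.4) + (-8)×L_1(-0.4) + 1×L_2(-0.4) + (-10)×L_3(-0.4)
P(-0.4) = -1.472000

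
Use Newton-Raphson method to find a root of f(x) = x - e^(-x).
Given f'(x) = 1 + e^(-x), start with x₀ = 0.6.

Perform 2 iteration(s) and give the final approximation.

f(x) = x - e^(-x)
f'(x) = 1 + e^(-x)
x₀ = 0.6

Newton-Raphson formula: x_{n+1} = x_n - f(x_n)/f'(x_n)

Iteration 1:
  f(0.600000) = 0.051188
  f'(0.600000) = 1.548812
  x_1 = 0.600000 - 0.051188/1.548812 = 0.566950
Iteration 2:
  f(0.566950) = -0.000303
  f'(0.566950) = 1.567253
  x_2 = 0.566950 - (-0.000303)/1.567253 = 0.567143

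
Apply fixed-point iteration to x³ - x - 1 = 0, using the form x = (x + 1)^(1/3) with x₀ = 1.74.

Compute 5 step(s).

Equation: x³ - x - 1 = 0
Fixed-point form: x = (x + 1)^(1/3)
x₀ = 1.74

x_1 = g(1.740000) = 1.399319
x_2 = g(1.399319) = 1.338739
x_3 = g(1.338739) = 1.327376
x_4 = g(1.327376) = 1.325223
x_5 = g(1.325223) = 1.324814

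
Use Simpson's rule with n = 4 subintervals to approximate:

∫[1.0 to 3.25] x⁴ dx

f(x) = x⁴
a = 1.0, b = 3.25, n = 4
h = (b - a)/n = 0.562500

Simpson's rule: (h/3)[f(x₀) + 4f(x₁) + 2f(x₂) + ... + f(xₙ)]

x_0 = 1.0000, f(x_0) = 1.000000, coefficient = 1
x_1 = 1.5625, f(x_1) = 5.960464, coefficient = 4
x_2 = 2.1250, f(x_2) = 20.390869, coefficient = 2
x_3 = 2.6875, f(x_3) = 52.166763, coefficient = 4
x_4 = 3.2500, f(x_4) = 111.566406, coefficient = 1

I ≈ (0.562500/3) × 385.857056 = 72.348198
Exact value: 72.318164
Error: 0.030034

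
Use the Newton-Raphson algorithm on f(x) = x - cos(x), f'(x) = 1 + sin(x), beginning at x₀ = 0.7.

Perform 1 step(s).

f(x) = x - cos(x)
f'(x) = 1 + sin(x)
x₀ = 0.7

Newton-Raphson formula: x_{n+1} = x_n - f(x_n)/f'(x_n)

Iteration 1:
  f(0.700000) = -0.064842
  f'(0.700000) = 1.644218
  x_1 = 0.700000 - (-0.064842)/1.644218 = 0.739436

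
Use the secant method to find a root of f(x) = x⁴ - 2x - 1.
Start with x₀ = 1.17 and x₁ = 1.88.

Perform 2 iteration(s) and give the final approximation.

f(x) = x⁴ - 2x - 1
x₀ = 1.17, x₁ = 1.88

Secant formula: x_{n+1} = x_n - f(x_n)(x_n - x_{n-1})/(f(x_n) - f(x_{n-1}))

Iteration 1:
  f(1.170000) = -1.466113
  f(1.880000) = 7.731983
  x_2 = 1.880000 - 7.731983×(1.880000 - 1.170000)/(7.731983 - (-1.466113))
       = 1.283169
Iteration 2:
  f(1.880000) = 7.731983
  f(1.283169) = -0.855301
  x_3 = 1.283169 - (-0.855301)×(1.283169 - 1.880000)/(-0.855301 - 7.731983)
       = 1.342614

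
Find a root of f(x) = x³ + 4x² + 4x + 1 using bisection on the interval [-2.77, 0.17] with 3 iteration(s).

f(x) = x³ + 4x² + 4x + 1
Initial interval: [-2.77, 0.17]

Iteration 1:
  c_1 = (-2.770000 + 0.170000)/2 = -1.300000
  f(c_1) = f(-1.300000) = 0.363000
  f(a) × f(c) < 0, new interval: [-2.770000, -1.300000]
Iteration 2:
  c_2 = (-2.770000 + (-1.300000))/2 = -2.035000
  f(c_2) = f(-2.035000) = 0.997507
  f(a) × f(c) < 0, new interval: [-2.770000, -2.035000]
Iteration 3:
  c_3 = (-2.770000 + (-2.035000))/2 = -2.402500
  f(c_3) = f(-2.402500) = 0.610780
  f(a) × f(c) < 0, new interval: [-2.770000, -2.402500]

After 3 iteration(s), the approximation is c_3 = -2.402500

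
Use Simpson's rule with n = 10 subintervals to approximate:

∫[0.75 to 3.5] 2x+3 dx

f(x) = 2x+3
a = 0.75, b = 3.5, n = 10
h = (b - a)/n = 0.275000

Simpson's rule: (h/3)[f(x₀) + 4f(x₁) + 2f(x₂) + ... + f(xₙ)]

x_0 = 0.7500, f(x_0) = 4.500000, coefficient = 1
x_1 = 1.0250, f(x_1) = 5.050000, coefficient = 4
x_2 = 1.3000, f(x_2) = 5.600000, coefficient = 2
x_3 = 1.5750, f(x_3) = 6.150000, coefficient = 4
x_4 = 1.8500, f(x_4) = 6.700000, coefficient = 2
x_5 = 2.1250, f(x_5) = 7.250000, coefficient = 4
x_6 = 2.4000, f(x_6) = 7.800000, coefficient = 2
x_7 = 2.6750, f(x_7) = 8.350000, coefficient = 4
x_8 = 2.9500, f(x_8) = 8.900000, coefficient = 2
x_9 = 3.2250, f(x_9) = 9.450000, coefficient = 4
x_10 = 3.5000, f(x_10) = 10.000000, coefficient = 1

I ≈ (0.275000/3) × 217.500000 = 19.937500
Exact value: 19.937500
Error: 0.000000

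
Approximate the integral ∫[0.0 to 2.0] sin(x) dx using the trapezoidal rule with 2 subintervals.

f(x) = sin(x)
a = 0.0, b = 2.0, n = 2
h = (b - a)/n = 1.000000

Trapezoidal rule: (h/2)[f(x₀) + 2f(x₁) + 2f(x₂) + ... + f(xₙ)]

x_0 = 0.0000, f(x_0) = 0.000000, coefficient = 1
x_1 = 1.0000, f(x_1) = 0.841471, coefficient = 2
x_2 = 2.0000, f(x_2) = 0.909297, coefficient = 1

I ≈ (1.000000/2) × 2.592239 = 1.296120
Exact value: 1.416147
Error: 0.120027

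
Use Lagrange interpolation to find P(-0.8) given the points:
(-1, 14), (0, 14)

Lagrange interpolation formula:
P(x) = Σ yᵢ × Lᵢ(x)
where Lᵢ(x) = Π_{j≠i} (x - xⱼ)/(xᵢ - xⱼ)

L_0(-0.8) = (-0.8 - 0)/(-1 - 0) = 0.800000
L_1(-0.8) = (-0.8 - (-1))/(0 - (-1)) = 0.200000

P(-0.8) = 14×L_0(-0.8) + 14×L_1(-0.8)
P(-0.8) = 14.000000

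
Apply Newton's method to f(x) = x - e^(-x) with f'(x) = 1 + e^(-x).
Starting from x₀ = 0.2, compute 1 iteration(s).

f(x) = x - e^(-x)
f'(x) = 1 + e^(-x)
x₀ = 0.2

Newton-Raphson formula: x_{n+1} = x_n - f(x_n)/f'(x_n)

Iteration 1:
  f(0.200000) = -0.618731
  f'(0.200000) = 1.818731
  x_1 = 0.200000 - (-0.618731)/1.818731 = 0.540199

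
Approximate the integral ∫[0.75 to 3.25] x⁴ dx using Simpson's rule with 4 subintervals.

f(x) = x⁴
a = 0.75, b = 3.25, n = 4
h = (b - a)/n = 0.625000

Simpson's rule: (h/3)[f(x₀) + 4f(x₁) + 2f(x₂) + ... + f(xₙ)]

x_0 = 0.7500, f(x_0) = 0.316406, coefficient = 1
x_1 = 1.3750, f(x_1) = 3.574463, coefficient = 4
x_2 = 2.0000, f(x_2) = 16.000000, coefficient = 2
x_3 = 2.6250, f(x_3) = 47.480713, coefficient = 4
x_4 = 3.2500, f(x_4) = 111.566406, coefficient = 1

I ≈ (0.625000/3) × 348.103516 = 72.521566
Exact value: 72.470703
Error: 0.050863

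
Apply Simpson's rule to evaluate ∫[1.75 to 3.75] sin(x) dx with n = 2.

f(x) = sin(x)
a = 1.75, b = 3.75, n = 2
h = (b - a)/n = 1.000000

Simpson's rule: (h/3)[f(x₀) + 4f(x₁) + 2f(x₂) + ... + f(xₙ)]

x_0 = 1.7500, f(x_0) = 0.983986, coefficient = 1
x_1 = 2.7500, f(x_1) = 0.381661, coefficient = 4
x_2 = 3.7500, f(x_2) = -0.571561, coefficient = 1

I ≈ (1.000000/3) × 1.939069 = 0.646356
Exact value: 0.642313
Error: 0.004043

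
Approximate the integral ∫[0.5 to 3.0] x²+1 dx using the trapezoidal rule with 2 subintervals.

f(x) = x²+1
a = 0.5, b = 3.0, n = 2
h = (b - a)/n = 1.250000

Trapezoidal rule: (h/2)[f(x₀) + 2f(x₁) + 2f(x₂) + ... + f(xₙ)]

x_0 = 0.5000, f(x_0) = 1.250000, coefficient = 1
x_1 = 1.7500, f(x_1) = 4.062500, coefficient = 2
x_2 = 3.0000, f(x_2) = 10.000000, coefficient = 1

I ≈ (1.250000/2) × 19.375000 = 12.109375
Exact value: 11.458333
Error: 0.651042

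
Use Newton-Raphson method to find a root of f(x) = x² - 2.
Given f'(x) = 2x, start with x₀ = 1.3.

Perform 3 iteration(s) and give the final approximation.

f(x) = x² - 2
f'(x) = 2x
x₀ = 1.3

Newton-Raphson formula: x_{n+1} = x_n - f(x_n)/f'(x_n)

Iteration 1:
  f(1.300000) = -0.310000
  f'(1.300000) = 2.600000
  x_1 = 1.300000 - (-0.310000)/2.600000 = 1.419231
Iteration 2:
  f(1.419231) = 0.014216
  f'(1.419231) = 2.838462
  x_2 = 1.419231 - 0.014216/2.838462 = 1.414222
Iteration 3:
  f(1.414222) = 0.000025
  f'(1.414222) = 2.828445
  x_3 = 1.414222 - 0.000025/2.828445 = 1.414214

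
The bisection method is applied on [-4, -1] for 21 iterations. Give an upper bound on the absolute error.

Bisection error bound: |error| ≤ (b-a)/2^n
|error| ≤ (-1 - (-4))/2^21 = 3/2^21
|error| ≤ 0.0000014305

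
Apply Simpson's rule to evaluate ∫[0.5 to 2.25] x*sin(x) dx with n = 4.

f(x) = x*sin(x)
a = 0.5, b = 2.25, n = 4
h = (b - a)/n = 0.437500

Simpson's rule: (h/3)[f(x₀) + 4f(x₁) + 2f(x₂) + ... + f(xₙ)]

x_0 = 0.5000, f(x_0) = 0.239713, coefficient = 1
x_1 = 0.9375, f(x_1) = 0.755701, coefficient = 4
x_2 = 1.3750, f(x_2) = 1.348728, coefficient = 2
x_3 = 1.8125, f(x_3) = 1.759814, coefficient = 4
x_4 = 2.2500, f(x_4) = 1.750665, coefficient = 1

I ≈ (0.437500/3) × 14.749892 = 2.151026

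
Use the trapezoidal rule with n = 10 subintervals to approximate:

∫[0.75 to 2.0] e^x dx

f(x) = e^x
a = 0.75, b = 2.0, n = 10
h = (b - a)/n = 0.125000

Trapezoidal rule: (h/2)[f(x₀) + 2f(x₁) + 2f(x₂) + ... + f(xₙ)]

x_0 = 0.7500, f(x_0) = 2.117000, coefficient = 1
x_1 = 0.8750, f(x_1) = 2.398875, coefficient = 2
x_2 = 1.0000, f(x_2) = 2.718282, coefficient = 2
x_3 = 1.1250, f(x_3) = 3.080217, coefficient = 2
x_4 = 1.2500, f(x_4) = 3.490343, coefficient = 2
x_5 = 1.3750, f(x_5) = 3.955077, coefficient = 2
x_6 = 1.5000, f(x_6) = 4.481689, coefficient = 2
x_7 = 1.6250, f(x_7) = 5.078419, coefficient = 2
x_8 = 1.7500, f(x_8) = 5.754603, coefficient = 2
x_9 = 1.8750, f(x_9) = 6.520819, coefficient = 2
x_10 = 2.0000, f(x_10) = 7.389056, coefficient = 1

I ≈ (0.125000/2) × 84.462703 = 5.278919
Exact value: 5.272056
Error: 0.006863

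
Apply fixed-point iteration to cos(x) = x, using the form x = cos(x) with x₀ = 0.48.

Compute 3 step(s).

Equation: cos(x) = x
Fixed-point form: x = cos(x)
x₀ = 0.48

x_1 = g(0.480000) = 0.886995
x_2 = g(0.886995) = 0.631744
x_3 = g(0.631744) = 0.806999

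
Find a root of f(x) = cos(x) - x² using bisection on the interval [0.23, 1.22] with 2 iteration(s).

f(x) = cos(x) - x²
Initial interval: [0.23, 1.22]

Iteration 1:
  c_1 = (0.230000 + 1.220000)/2 = 0.725000
  f(c_1) = f(0.725000) = 0.222874
  f(a) × f(c) ≥ 0, new interval: [0.725000, 1.220000]
Iteration 2:
  c_2 = (0.725000 + 1.220000)/2 = 0.972500
  f(c_2) = f(0.972500) = -0.382521
  f(a) × f(c) < 0, new interval: [0.725000, 0.972500]

After 2 iteration(s), the approximation is c_2 = 0.972500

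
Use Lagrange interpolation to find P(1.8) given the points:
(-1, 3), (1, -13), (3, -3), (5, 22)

Lagrange interpolation formula:
P(x) = Σ yᵢ × Lᵢ(x)
where Lᵢ(x) = Π_{j≠i} (x - xⱼ)/(xᵢ - xⱼ)

L_0(1.8) = (1.8 - 1)/(-1 - 1) × (1.8 - 3)/(-1 - 3) × (1.8 - 5)/(-1 - 5) = -0.064000
L_1(1.8) = (1.8 - (-1))/(1 - (-1)) × (1.8 - 3)/(1 - 3) × (1.8 - 5)/(1 - 5) = 0.672000
L_2(1.8) = (1.8 - (-1))/(3 - (-1)) × (1.8 - 1)/(3 - 1) × (1.8 - 5)/(3 - 5) = 0.448000
L_3(1.8) = (1.8 - (-1))/(5 - (-1)) × (1.8 - 1)/(5 - 1) × (1.8 - 3)/(5 - 3) = -0.056000

P(1.8) = 3×L_0(1.8) + (-13)×L_1(1.8) + (-3)×L_2(1.8) + 22×L_3(1.8)
P(1.8) = -11.504000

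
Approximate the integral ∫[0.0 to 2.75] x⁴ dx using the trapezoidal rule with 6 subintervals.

f(x) = x⁴
a = 0.0, b = 2.75, n = 6
h = (b - a)/n = 0.458333

Trapezoidal rule: (h/2)[f(x₀) + 2f(x₁) + 2f(x₂) + ... + f(xₙ)]

x_0 = 0.0000, f(x_0) = 0.000000, coefficient = 1
x_1 = 0.4583, f(x_1) = 0.044129, coefficient = 2
x_2 = 0.9167, f(x_2) = 0.706067, coefficient = 2
x_3 = 1.3750, f(x_3) = 3.574463, coefficient = 2
x_4 = 1.8333, f(x_4) = 11.297068, coefficient = 2
x_5 = 2.2917, f(x_5) = 27.580732, coefficient = 2
x_6 = 2.7500, f(x_6) = 57.191406, coefficient = 1

I ≈ (0.458333/2) × 143.596324 = 32.907491
Exact value: 31.455273
Error: 1.452217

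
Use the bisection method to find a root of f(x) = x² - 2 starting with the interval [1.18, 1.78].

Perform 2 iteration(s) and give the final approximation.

f(x) = x² - 2
Initial interval: [1.18, 1.78]

Iteration 1:
  c_1 = (1.180000 + 1.780000)/2 = 1.480000
  f(c_1) = f(1.480000) = 0.190400
  f(a) × f(c) < 0, new interval: [1.180000, 1.480000]
Iteration 2:
  c_2 = (1.180000 + 1.480000)/2 = 1.330000
  f(c_2) = f(1.330000) = -0.231100
  f(a) × f(c) ≥ 0, new interval: [1.330000, 1.480000]

After 2 iteration(s), the approximation is c_2 = 1.330000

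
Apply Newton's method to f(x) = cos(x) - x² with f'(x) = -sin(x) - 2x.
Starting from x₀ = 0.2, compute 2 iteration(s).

f(x) = cos(x) - x²
f'(x) = -sin(x) - 2x
x₀ = 0.2

Newton-Raphson formula: x_{n+1} = x_n - f(x_n)/f'(x_n)

Iteration 1:
  f(0.200000) = 0.940067
  f'(0.200000) = -0.598669
  x_1 = 0.200000 - 0.940067/(-0.598669) = 1.770260
Iteration 2:
  f(1.770260) = -3.331965
  f'(1.770260) = -4.520693
  x_2 = 1.770260 - (-3.331965)/(-4.520693) = 1.033213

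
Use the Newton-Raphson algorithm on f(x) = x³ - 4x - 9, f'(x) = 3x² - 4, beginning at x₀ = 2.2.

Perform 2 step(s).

f(x) = x³ - 4x - 9
f'(x) = 3x² - 4
x₀ = 2.2

Newton-Raphson formula: x_{n+1} = x_n - f(x_n)/f'(x_n)

Iteration 1:
  f(2.200000) = -7.152000
  f'(2.200000) = 10.520000
  x_1 = 2.200000 - (-7.152000)/10.520000 = 2.879848
Iteration 2:
  f(2.879848) = 3.364696
  f'(2.879848) = 20.880572
  x_2 = 2.879848 - 3.364696/20.880572 = 2.718708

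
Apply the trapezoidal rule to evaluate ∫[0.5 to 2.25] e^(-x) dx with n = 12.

f(x) = e^(-x)
a = 0.5, b = 2.25, n = 12
h = (b - a)/n = 0.145833

Trapezoidal rule: (h/2)[f(x₀) + 2f(x₁) + 2f(x₂) + ... + f(xₙ)]

x_0 = 0.5000, f(x_0) = 0.606531, coefficient = 1
x_1 = 0.6458, f(x_1) = 0.524226, coefficient = 2
x_2 = 0.7917, f(x_2) = 0.453089, coefficient = 2
x_3 = 0.9375, f(x_3) = 0.391606, coefficient = 2
x_4 = 1.0833, f(x_4) = 0.338465, coefficient = 2
x_5 = 1.2292, f(x_5) = 0.292536, coefficient = 2
x_6 = 1.3750, f(x_6) = 0.252840, coefficient = 2
x_7 = 1.5208, f(x_7) = 0.218530, coefficient = 2
x_8 = 1.6667, f(x_8) = 0.188876, coefficient = 2
x_9 = 1.8125, f(x_9) = 0.163246, coefficient = 2
x_10 = 1.9583, f(x_10) = 0.141093, coefficient = 2
x_11 = 2.1042, f(x_11) = 0.121947, coefficient = 2
x_12 = 2.2500, f(x_12) = 0.105399, coefficient = 1

I ≈ (0.145833/2) × 6.884836 = 0.502019
Exact value: 0.501131
Error: 0.000888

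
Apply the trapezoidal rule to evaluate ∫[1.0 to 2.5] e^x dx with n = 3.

f(x) = e^x
a = 1.0, b = 2.5, n = 3
h = (b - a)/n = 0.500000

Trapezoidal rule: (h/2)[f(x₀) + 2f(x₁) + 2f(x₂) + ... + f(xₙ)]

x_0 = 1.0000, f(x_0) = 2.718282, coefficient = 1
x_1 = 1.5000, f(x_1) = 4.481689, coefficient = 2
x_2 = 2.0000, f(x_2) = 7.389056, coefficient = 2
x_3 = 2.5000, f(x_3) = 12.182494, coefficient = 1

I ≈ (0.500000/2) × 38.642266 = 9.660567
Exact value: 9.464212
Error: 0.196354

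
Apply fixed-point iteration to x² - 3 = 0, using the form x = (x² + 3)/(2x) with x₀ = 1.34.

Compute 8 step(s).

Equation: x² - 3 = 0
Fixed-point form: x = (x² + 3)/(2x)
x₀ = 1.34

x_1 = g(1.340000) = 1.789403
x_2 = g(1.789403) = 1.732970
x_3 = g(1.732970) = 1.732051
x_4 = g(1.732051) = 1.732051
x_5 = g(1.732051) = 1.732051
x_6 = g(1.732051) = 1.732051
x_7 = g(1.732051) = 1.732051
x_8 = g(1.732051) = 1.732051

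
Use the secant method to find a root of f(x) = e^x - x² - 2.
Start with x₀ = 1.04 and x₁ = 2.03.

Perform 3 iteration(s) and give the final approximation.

f(x) = e^x - x² - 2
x₀ = 1.04, x₁ = 2.03

Secant formula: x_{n+1} = x_n - f(x_n)(x_n - x_{n-1})/(f(x_n) - f(x_{n-1}))

Iteration 1:
  f(1.040000) = -0.252383
  f(2.030000) = 1.493186
  x_2 = 2.030000 - 1.493186×(2.030000 - 1.040000)/(1.493186 - (-0.252383))
       = 1.183139
Iteration 2:
  f(2.030000) = 1.493186
  f(1.183139) = -0.135212
  x_3 = 1.183139 - (-0.135212)×(1.183139 - 2.030000)/(-0.135212 - 1.493186)
       = 1.253457
Iteration 3:
  f(1.183139) = -0.135212
  f(1.253457) = -0.068724
  x_4 = 1.253457 - (-0.068724)×(1.253457 - 1.183139)/(-0.068724 - (-0.135212))
       = 1.326141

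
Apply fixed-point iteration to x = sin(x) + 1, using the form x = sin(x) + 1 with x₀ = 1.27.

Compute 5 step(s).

Equation: x = sin(x) + 1
Fixed-point form: x = sin(x) + 1
x₀ = 1.27

x_1 = g(1.270000) = 1.955101
x_2 = g(1.955101) = 1.927059
x_3 = g(1.927059) = 1.937207
x_4 = g(1.937207) = 1.933619
x_5 = g(1.933619) = 1.934899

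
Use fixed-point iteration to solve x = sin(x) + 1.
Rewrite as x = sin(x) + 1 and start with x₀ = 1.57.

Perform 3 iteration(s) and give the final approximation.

Equation: x = sin(x) + 1
Fixed-point form: x = sin(x) + 1
x₀ = 1.57

x_1 = g(1.570000) = 2.000000
x_2 = g(2.000000) = 1.909298
x_3 = g(1.909298) = 1.943253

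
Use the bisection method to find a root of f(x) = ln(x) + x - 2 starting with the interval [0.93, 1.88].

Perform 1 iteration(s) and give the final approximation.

f(x) = ln(x) + x - 2
Initial interval: [0.93, 1.88]

Iteration 1:
  c_1 = (0.930000 + 1.880000)/2 = 1.405000
  f(c_1) = f(1.405000) = -0.254963
  f(a) × f(c) ≥ 0, new interval: [1.405000, 1.880000]

After 1 iteration(s), the approximation is c_1 = 1.405000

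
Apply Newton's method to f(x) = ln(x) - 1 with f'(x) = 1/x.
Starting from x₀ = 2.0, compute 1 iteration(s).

f(x) = ln(x) - 1
f'(x) = 1/x
x₀ = 2.0

Newton-Raphson formula: x_{n+1} = x_n - f(x_n)/f'(x_n)

Iteration 1:
  f(2.000000) = -0.306853
  f'(2.000000) = 0.500000
  x_1 = 2.000000 - (-0.306853)/0.500000 = 2.613706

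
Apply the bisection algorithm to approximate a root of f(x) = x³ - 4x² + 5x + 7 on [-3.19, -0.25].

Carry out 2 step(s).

f(x) = x³ - 4x² + 5x + 7
Initial interval: [-3.19, -0.25]

Iteration 1:
  c_1 = (-3.190000 + (-0.250000))/2 = -1.720000
  f(c_1) = f(-1.720000) = -18.522048
  f(a) × f(c) ≥ 0, new interval: [-1.720000, -0.250000]
Iteration 2:
  c_2 = (-1.720000 + (-0.250000))/2 = -0.985000
  f(c_2) = f(-0.985000) = -2.761572
  f(a) × f(c) ≥ 0, new interval: [-0.985000, -0.250000]

After 2 iteration(s), the approximation is c_2 = -0.985000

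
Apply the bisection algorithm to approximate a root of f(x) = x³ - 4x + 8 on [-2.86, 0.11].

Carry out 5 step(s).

f(x) = x³ - 4x + 8
Initial interval: [-2.86, 0.11]

Iteration 1:
  c_1 = (-2.860000 + 0.110000)/2 = -1.375000
  f(c_1) = f(-1.375000) = 10.900391
  f(a) × f(c) < 0, new interval: [-2.860000, -1.375000]
Iteration 2:
  c_2 = (-2.860000 + (-1.375000))/2 = -2.117500
  f(c_2) = f(-2.117500) = 6.975540
  f(a) × f(c) < 0, new interval: [-2.860000, -2.117500]
Iteration 3:
  c_3 = (-2.860000 + (-2.117500))/2 = -2.488750
  f(c_3) = f(-2.488750) = 2.539990
  f(a) × f(c) < 0, new interval: [-2.860000, -2.488750]
Iteration 4:
  c_4 = (-2.860000 + (-2.488750))/2 = -2.674375
  f(c_4) = f(-2.674375) = -0.430383
  f(a) × f(c) ≥ 0, new interval: [-2.674375, -2.488750]
Iteration 5:
  c_5 = (-2.674375 + (-2.488750))/2 = -2.581562
  f(c_5) = f(-2.581562) = 1.121517
  f(a) × f(c) < 0, new interval: [-2.674375, -2.581562]

After 5 iteration(s), the approximation is c_5 = -2.581562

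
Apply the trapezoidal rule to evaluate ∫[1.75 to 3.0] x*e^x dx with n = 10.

f(x) = x*e^x
a = 1.75, b = 3.0, n = 10
h = (b - a)/n = 0.125000

Trapezoidal rule: (h/2)[f(x₀) + 2f(x₁) + 2f(x₂) + ... + f(xₙ)]

x_0 = 1.7500, f(x_0) = 10.070555, coefficient = 1
x_1 = 1.8750, f(x_1) = 12.226536, coefficient = 2
x_2 = 2.0000, f(x_2) = 14.778112, coefficient = 2
x_3 = 2.1250, f(x_3) = 17.792407, coefficient = 2
x_4 = 2.2500, f(x_4) = 21.347406, coefficient = 2
x_5 = 2.3750, f(x_5) = 25.533656, coefficient = 2
x_6 = 2.5000, f(x_6) = 30.456235, coefficient = 2
x_7 = 2.6250, f(x_7) = 36.237007, coefficient = 2
x_8 = 2.7500, f(x_8) = 43.017238, coefficient = 2
x_9 = 2.8750, f(x_9) = 50.960594, coefficient = 2
x_10 = 3.0000, f(x_10) = 60.256611, coefficient = 1

I ≈ (0.125000/2) × 575.025548 = 35.939097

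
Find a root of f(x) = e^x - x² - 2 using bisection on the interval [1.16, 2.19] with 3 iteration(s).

f(x) = e^x - x² - 2
Initial interval: [1.16, 2.19]

Iteration 1:
  c_1 = (1.160000 + 2.190000)/2 = 1.675000
  f(c_1) = f(1.675000) = 0.533170
  f(a) × f(c) < 0, new interval: [1.160000, 1.675000]
Iteration 2:
  c_2 = (1.160000 + 1.675000)/2 = 1.417500
  f(c_2) = f(1.417500) = 0.117484
  f(a) × f(c) < 0, new interval: [1.160000, 1.417500]
Iteration 3:
  c_3 = (1.160000 + 1.417500)/2 = 1.288750
  f(c_3) = f(1.288750) = -0.032628
  f(a) × f(c) ≥ 0, new interval: [1.288750, 1.417500]

After 3 iteration(s), the approximation is c_3 = 1.288750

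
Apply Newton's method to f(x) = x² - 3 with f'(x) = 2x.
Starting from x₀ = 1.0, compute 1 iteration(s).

f(x) = x² - 3
f'(x) = 2x
x₀ = 1.0

Newton-Raphson formula: x_{n+1} = x_n - f(x_n)/f'(x_n)

Iteration 1:
  f(1.000000) = -2.000000
  f'(1.000000) = 2.000000
  x_1 = 1.000000 - (-2.000000)/2.000000 = 2.000000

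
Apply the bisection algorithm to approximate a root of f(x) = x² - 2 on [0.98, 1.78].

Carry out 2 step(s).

f(x) = x² - 2
Initial interval: [0.98, 1.78]

Iteration 1:
  c_1 = (0.980000 + 1.780000)/2 = 1.380000
  f(c_1) = f(1.380000) = -0.095600
  f(a) × f(c) ≥ 0, new interval: [1.380000, 1.780000]
Iteration 2:
  c_2 = (1.380000 + 1.780000)/2 = 1.580000
  f(c_2) = f(1.580000) = 0.496400
  f(a) × f(c) < 0, new interval: [1.380000, 1.580000]

After 2 iteration(s), the approximation is c_2 = 1.580000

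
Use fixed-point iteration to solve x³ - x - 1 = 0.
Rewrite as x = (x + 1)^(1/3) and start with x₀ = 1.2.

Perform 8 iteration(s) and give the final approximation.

Equation: x³ - x - 1 = 0
Fixed-point form: x = (x + 1)^(1/3)
x₀ = 1.2

x_1 = g(1.200000) = 1.300591
x_2 = g(1.300591) = 1.320119
x_3 = g(1.320119) = 1.323844
x_4 = g(1.323844) = 1.324552
x_5 = g(1.324552) = 1.324686
x_6 = g(1.324686) = 1.324712
x_7 = g(1.324712) = 1.324717
x_8 = g(1.324717) = 1.324718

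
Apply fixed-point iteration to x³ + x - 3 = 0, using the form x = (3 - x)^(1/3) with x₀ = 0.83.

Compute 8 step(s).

Equation: x³ + x - 3 = 0
Fixed-point form: x = (3 - x)^(1/3)
x₀ = 0.83

x_1 = g(0.830000) = 1.294653
x_2 = g(1.294653) = 1.194733
x_3 = g(1.194733) = 1.217626
x_4 = g(1.217626) = 1.212457
x_5 = g(1.212457) = 1.213628
x_6 = g(1.213628) = 1.213363
x_7 = g(1.213363) = 1.213423
x_8 = g(1.213423) = 1.213409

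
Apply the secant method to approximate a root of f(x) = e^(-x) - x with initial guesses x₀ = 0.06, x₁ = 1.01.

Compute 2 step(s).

f(x) = e^(-x) - x
x₀ = 0.06, x₁ = 1.01

Secant formula: x_{n+1} = x_n - f(x_n)(x_n - x_{n-1})/(f(x_n) - f(x_{n-1}))

Iteration 1:
  f(0.060000) = 0.881765
  f(1.010000) = -0.645781
  x_2 = 1.010000 - (-0.645781)×(1.010000 - 0.060000)/(-0.645781 - 0.881765)
       = 0.608381
Iteration 2:
  f(1.010000) = -0.645781
  f(0.608381) = -0.064149
  x_3 = 0.608381 - (-0.064149)×(0.608381 - 1.010000)/(-0.064149 - (-0.645781))
       = 0.564085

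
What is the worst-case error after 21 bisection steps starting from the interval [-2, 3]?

Bisection error bound: |error| ≤ (b-a)/2^n
|error| ≤ (3 - (-2))/2^21 = 5/2^21
|error| ≤ 0.0000023842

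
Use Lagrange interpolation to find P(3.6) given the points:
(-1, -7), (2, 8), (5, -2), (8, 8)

Lagrange interpolation formula:
P(x) = Σ yᵢ × Lᵢ(x)
where Lᵢ(x) = Π_{j≠i} (x - xⱼ)/(xᵢ - xⱼ)

L_0(3.6) = (3.6 - 2)/(-1 - 2) × (3.6 - 5)/(-1 - 5) × (3.6 - 8)/(-1 - 8) = -0.060840
L_1(3.6) = (3.6 - (-1))/(2 - (-1)) × (3.6 - 5)/(2 - 5) × (3.6 - 8)/(2 - 8) = 0.524741
L_2(3.6) = (3.6 - (-1))/(5 - (-1)) × (3.6 - 2)/(5 - 2) × (3.6 - 8)/(5 - 8) = 0.599704
L_3(3.6) = (3.6 - (-1))/(8 - (-1)) × (3.6 - 2)/(8 - 2) × (3.6 - 5)/(8 - 5) = -0.063605

P(3.6) = (-7)×L_0(3.6) + 8×L_1(3.6) + (-2)×L_2(3.6) + 8×L_3(3.6)
P(3.6) = 2.915556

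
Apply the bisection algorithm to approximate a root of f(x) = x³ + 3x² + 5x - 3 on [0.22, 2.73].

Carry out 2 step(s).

f(x) = x³ + 3x² + 5x - 3
Initial interval: [0.22, 2.73]

Iteration 1:
  c_1 = (0.220000 + 2.730000)/2 = 1.475000
  f(c_1) = f(1.475000) = 14.110922
  f(a) × f(c) < 0, new interval: [0.220000, 1.475000]
Iteration 2:
  c_2 = (0.220000 + 1.475000)/2 = 0.847500
  f(c_2) = f(0.847500) = 4.000991
  f(a) × f(c) < 0, new interval: [0.220000, 0.847500]

After 2 iteration(s), the approximation is c_2 = 0.847500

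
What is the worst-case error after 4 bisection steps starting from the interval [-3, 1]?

Bisection error bound: |error| ≤ (b-a)/2^n
|error| ≤ (1 - (-3))/2^4 = 4/2^4
|error| ≤ 0.2500000000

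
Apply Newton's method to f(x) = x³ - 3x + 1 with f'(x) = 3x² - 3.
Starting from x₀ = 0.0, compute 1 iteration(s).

f(x) = x³ - 3x + 1
f'(x) = 3x² - 3
x₀ = 0.0

Newton-Raphson formula: x_{n+1} = x_n - f(x_n)/f'(x_n)

Iteration 1:
  f(0.000000) = 1.000000
  f'(0.000000) = -3.000000
  x_1 = 0.000000 - 1.000000/(-3.000000) = 0.333333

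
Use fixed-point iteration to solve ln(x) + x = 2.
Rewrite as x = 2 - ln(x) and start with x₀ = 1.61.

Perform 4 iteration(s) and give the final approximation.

Equation: ln(x) + x = 2
Fixed-point form: x = 2 - ln(x)
x₀ = 1.61

x_1 = g(1.610000) = 1.523766
x_2 = g(1.523766) = 1.578815
x_3 = g(1.578815) = 1.543325
x_4 = g(1.543325) = 1.566061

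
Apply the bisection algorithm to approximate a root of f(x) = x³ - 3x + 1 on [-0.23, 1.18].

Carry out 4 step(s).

f(x) = x³ - 3x + 1
Initial interval: [-0.23, 1.18]

Iteration 1:
  c_1 = (-0.230000 + 1.180000)/2 = 0.475000
  f(c_1) = f(0.475000) = -0.317828
  f(a) × f(c) < 0, new interval: [-0.230000, 0.475000]
Iteration 2:
  c_2 = (-0.230000 + 0.475000)/2 = 0.122500
  f(c_2) = f(0.122500) = 0.634338
  f(a) × f(c) ≥ 0, new interval: [0.122500, 0.475000]
Iteration 3:
  c_3 = (0.122500 + 0.475000)/2 = 0.298750
  f(c_3) = f(0.298750) = 0.130414
  f(a) × f(c) ≥ 0, new interval: [0.298750, 0.475000]
Iteration 4:
  c_4 = (0.298750 + 0.475000)/2 = 0.386875
  f(c_4) = f(0.386875) = -0.102721
  f(a) × f(c) < 0, new interval: [0.298750, 0.386875]

After 4 iteration(s), the approximation is c_4 = 0.386875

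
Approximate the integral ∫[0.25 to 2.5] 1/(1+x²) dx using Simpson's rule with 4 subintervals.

f(x) = 1/(1+x²)
a = 0.25, b = 2.5, n = 4
h = (b - a)/n = 0.562500

Simpson's rule: (h/3)[f(x₀) + 4f(x₁) + 2f(x₂) + ... + f(xₙ)]

x_0 = 0.2500, f(x_0) = 0.941176, coefficient = 1
x_1 = 0.8125, f(x_1) = 0.602353, coefficient = 4
x_2 = 1.3750, f(x_2) = 0.345946, coefficient = 2
x_3 = 1.9375, f(x_3) = 0.210353, coefficient = 4
x_4 = 2.5000, f(x_4) = 0.137931, coefficient = 1

I ≈ (0.562500/3) × 5.021824 = 0.941592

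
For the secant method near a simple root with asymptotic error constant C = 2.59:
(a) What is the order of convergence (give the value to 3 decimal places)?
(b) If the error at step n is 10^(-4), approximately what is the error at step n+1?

(a) Secant method has superlinear convergence with order φ = (1+√5)/2 ≈ 1.618.
    This means |e_{n+1}| ≈ C|e_n|^1.618.

(b) With |e_n| = 10^(-4) and C = 2.59:
    |e_{n+1}| ≈ 2.59 × (10^(-4))^1.618 = 2.59 × 10^(-6.47)

(a) ≈ 1.618 (golden ratio); (b) |e_{n+1}| ≈ 8.733e-07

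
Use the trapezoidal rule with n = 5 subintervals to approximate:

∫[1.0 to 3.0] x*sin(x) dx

f(x) = x*sin(x)
a = 1.0, b = 3.0, n = 5
h = (b - a)/n = 0.400000

Trapezoidal rule: (h/2)[f(x₀) + 2f(x₁) + 2f(x₂) + ... + f(xₙ)]

x_0 = 1.0000, f(x_0) = 0.841471, coefficient = 1
x_1 = 1.4000, f(x_1) = 1.379630, coefficient = 2
x_2 = 1.8000, f(x_2) = 1.752926, coefficient = 2
x_3 = 2.2000, f(x_3) = 1.778692, coefficient = 2
x_4 = 2.6000, f(x_4) = 1.340304, coefficient = 2
x_5 = 3.0000, f(x_5) = 0.423360, coefficient = 1

I ≈ (0.400000/2) × 13.767933 = 2.753587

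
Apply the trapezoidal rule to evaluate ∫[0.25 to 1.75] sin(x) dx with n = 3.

f(x) = sin(x)
a = 0.25, b = 1.75, n = 3
h = (b - a)/n = 0.500000

Trapezoidal rule: (h/2)[f(x₀) + 2f(x₁) + 2f(x₂) + ... + f(xₙ)]

x_0 = 0.2500, f(x_0) = 0.247404, coefficient = 1
x_1 = 0.7500, f(x_1) = 0.681639, coefficient = 2
x_2 = 1.2500, f(x_2) = 0.948985, coefficient = 2
x_3 = 1.7500, f(x_3) = 0.983986, coefficient = 1

I ≈ (0.500000/2) × 4.492637 = 1.123159
Exact value: 1.147158
Error: 0.023999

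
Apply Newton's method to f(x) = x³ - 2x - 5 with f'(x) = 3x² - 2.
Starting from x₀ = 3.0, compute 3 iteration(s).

f(x) = x³ - 2x - 5
f'(x) = 3x² - 2
x₀ = 3.0

Newton-Raphson formula: x_{n+1} = x_n - f(x_n)/f'(x_n)

Iteration 1:
  f(3.000000) = 16.000000
  f'(3.000000) = 25.000000
  x_1 = 3.000000 - 16.000000/25.000000 = 2.360000
Iteration 2:
  f(2.360000) = 3.424256
  f'(2.360000) = 14.708800
  x_2 = 2.360000 - 3.424256/14.708800 = 2.127197
Iteration 3:
  f(2.127197) = 0.371100
  f'(2.127197) = 11.574898
  x_3 = 2.127197 - 0.371100/11.574898 = 2.095136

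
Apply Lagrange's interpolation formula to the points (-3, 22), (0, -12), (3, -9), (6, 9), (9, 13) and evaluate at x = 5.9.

Lagrange interpolation formula:
P(x) = Σ yᵢ × Lᵢ(x)
where Lᵢ(x) = Π_{j≠i} (x - xⱼ)/(xᵢ - xⱼ)

L_0(5.9) = (5.9 - 0)/(-3 - 0) × (5.9 - 3)/(-3 - 3) × (5.9 - 6)/(-3 - 6) × (5.9 - 9)/(-3 - 9) = 0.002728
L_1(5.9) = (5.9 - (-3))/(0 - (-3)) × (5.9 - 3)/(0 - 3) × (5.9 - 6)/(0 - 6) × (5.9 - 9)/(0 - 9) = -0.016463
L_2(5.9) = (5.9 - (-3))/(3 - (-3)) × (5.9 - 0)/(3 - 0) × (5.9 - 6)/(3 - 6) × (5.9 - 9)/(3 - 9) = 0.050241
L_3(5.9) = (5.9 - (-3))/(6 - (-3)) × (5.9 - 0)/(6 - 0) × (5.9 - 3)/(6 - 3) × (5.9 - 9)/(6 - 9) = 0.971327
L_4(5.9) = (5.9 - (-3))/(9 - (-3)) × (5.9 - 0)/(9 - 0) × (5.9 - 3)/(9 - 3) × (5.9 - 6)/(9 - 6) = -0.007833

P(5.9) = 22×L_0(5.9) + (-12)×L_1(5.9) + (-9)×L_2(5.9) + 9×L_3(5.9) + 13×L_4(5.9)
P(5.9) = 8.445524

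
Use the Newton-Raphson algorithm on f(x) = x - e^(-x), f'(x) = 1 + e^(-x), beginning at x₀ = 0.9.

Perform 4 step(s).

f(x) = x - e^(-x)
f'(x) = 1 + e^(-x)
x₀ = 0.9

Newton-Raphson formula: x_{n+1} = x_n - f(x_n)/f'(x_n)

Iteration 1:
  f(0.900000) = 0.493430
  f'(0.900000) = 1.406570
  x_1 = 0.900000 - 0.493430/1.406570 = 0.549196
Iteration 2:
  f(0.549196) = -0.028218
  f'(0.549196) = 1.577414
  x_2 = 0.549196 - (-0.028218)/1.577414 = 0.567085
Iteration 3:
  f(0.567085) = -0.000092
  f'(0.567085) = 1.567177
  x_3 = 0.567085 - (-0.000092)/1.567177 = 0.567143
Iteration 4:
  f(0.567143) = 0.000000
  f'(0.567143) = 1.567143
  x_4 = 0.567143 - 0.000000/1.567143 = 0.567143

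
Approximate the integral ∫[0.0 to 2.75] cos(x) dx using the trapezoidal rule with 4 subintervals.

f(x) = cos(x)
a = 0.0, b = 2.75, n = 4
h = (b - a)/n = 0.687500

Trapezoidal rule: (h/2)[f(x₀) + 2f(x₁) + 2f(x₂) + ... + f(xₙ)]

x_0 = 0.0000, f(x_0) = 1.000000, coefficient = 1
x_1 = 0.6875, f(x_1) = 0.772835, coefficient = 2
x_2 = 1.3750, f(x_2) = 0.194548, coefficient = 2
x_3 = 2.0625, f(x_3) = -0.472128, coefficient = 2
x_4 = 2.7500, f(x_4) = -0.924302, coefficient = 1

I ≈ (0.687500/2) × 1.066206 = 0.366508
Exact value: 0.381661
Error: 0.015153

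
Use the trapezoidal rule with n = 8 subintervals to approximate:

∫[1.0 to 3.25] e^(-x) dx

f(x) = e^(-x)
a = 1.0, b = 3.25, n = 8
h = (b - a)/n = 0.281250

Trapezoidal rule: (h/2)[f(x₀) + 2f(x₁) + 2f(x₂) + ... + f(xₙ)]

x_0 = 1.0000, f(x_0) = 0.367879, coefficient = 1
x_1 = 1.2812, f(x_1) = 0.277690, coefficient = 2
x_2 = 1.5625, f(x_2) = 0.209611, coefficient = 2
x_3 = 1.8438, f(x_3) = 0.158223, coefficient = 2
x_4 = 2.1250, f(x_4) = 0.119433, coefficient = 2
x_5 = 2.4062, f(x_5) = 0.090153, coefficient = 2
x_6 = 2.6875, f(x_6) = 0.068051, coefficient = 2
x_7 = 2.9688, f(x_7) = 0.051367, coefficient = 2
x_8 = 3.2500, f(x_8) = 0.038774, coefficient = 1

I ≈ (0.281250/2) × 2.355710 = 0.331272
Exact value: 0.329105
Error: 0.002167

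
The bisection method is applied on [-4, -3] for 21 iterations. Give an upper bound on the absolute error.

Bisection error bound: |error| ≤ (b-a)/2^n
|error| ≤ (-3 - (-4))/2^21 = 1/2^21
|error| ≤ 0.0000004768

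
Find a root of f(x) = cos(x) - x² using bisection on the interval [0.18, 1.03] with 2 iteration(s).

f(x) = cos(x) - x²
Initial interval: [0.18, 1.03]

Iteration 1:
  c_1 = (0.180000 + 1.030000)/2 = 0.605000
  f(c_1) = f(0.605000) = 0.456477
  f(a) × f(c) ≥ 0, new interval: [0.605000, 1.030000]
Iteration 2:
  c_2 = (0.605000 + 1.030000)/2 = 0.817500
  f(c_2) = f(0.817500) = 0.015741
  f(a) × f(c) ≥ 0, new interval: [0.817500, 1.030000]

After 2 iteration(s), the approximation is c_2 = 0.817500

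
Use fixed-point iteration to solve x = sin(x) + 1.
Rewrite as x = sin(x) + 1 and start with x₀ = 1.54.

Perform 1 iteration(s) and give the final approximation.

Equation: x = sin(x) + 1
Fixed-point form: x = sin(x) + 1
x₀ = 1.54

x_1 = g(1.540000) = 1.999526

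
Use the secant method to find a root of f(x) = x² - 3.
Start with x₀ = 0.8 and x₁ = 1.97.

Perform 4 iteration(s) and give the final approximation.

f(x) = x² - 3
x₀ = 0.8, x₁ = 1.97

Secant formula: x_{n+1} = x_n - f(x_n)(x_n - x_{n-1})/(f(x_n) - f(x_{n-1}))

Iteration 1:
  f(0.800000) = -2.360000
  f(1.970000) = 0.880900
  x_2 = 1.970000 - 0.880900×(1.970000 - 0.800000)/(0.880900 - (-2.360000))
       = 1.651986
Iteration 2:
  f(1.970000) = 0.880900
  f(1.651986) = -0.270944
  x_3 = 1.651986 - (-0.270944)×(1.651986 - 1.970000)/(-0.270944 - 0.880900)
       = 1.726791
Iteration 3:
  f(1.651986) = -0.270944
  f(1.726791) = -0.018193
  x_4 = 1.726791 - (-0.018193)×(1.726791 - 1.651986)/(-0.018193 - (-0.270944))
       = 1.732175
Iteration 4:
  f(1.726791) = -0.018193
  f(1.732175) = 0.000432
  x_5 = 1.732175 - 0.000432×(1.732175 - 1.726791)/(0.000432 - (-0.018193))
       = 1.732051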